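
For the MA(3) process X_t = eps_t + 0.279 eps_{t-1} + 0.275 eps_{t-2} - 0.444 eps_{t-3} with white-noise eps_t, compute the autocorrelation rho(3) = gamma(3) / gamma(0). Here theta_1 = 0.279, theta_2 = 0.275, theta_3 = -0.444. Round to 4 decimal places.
\rho(3) = -0.3287

For an MA(q) process with theta_0 = 1, the autocovariance is
  gamma(k) = sigma^2 * sum_{i=0..q-k} theta_i * theta_{i+k},
and rho(k) = gamma(k) / gamma(0). Sigma^2 cancels.
  numerator   = (1)*(-0.444) = -0.444.
  denominator = (1)^2 + (0.279)^2 + (0.275)^2 + (-0.444)^2 = 1.350602.
  rho(3) = -0.444 / 1.350602 = -0.3287.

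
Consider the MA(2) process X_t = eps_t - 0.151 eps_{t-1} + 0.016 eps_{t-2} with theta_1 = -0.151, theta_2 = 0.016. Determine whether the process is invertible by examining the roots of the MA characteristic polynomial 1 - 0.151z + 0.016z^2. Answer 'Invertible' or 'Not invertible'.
\text{Invertible}

The MA(q) characteristic polynomial is P(z) = 1 - 0.151z + 0.016z^2.
Invertibility requires all roots to lie outside the unit circle, i.e. |z| > 1 for every root.
Set 1 + (-0.151) z + (0.016) z^2 = 0, i.e. a z^2 + b z + c = 0 with a = 0.016, b = -0.151, c = 1.
Discriminant D = b^2 - 4ac = (-0.151)^2 - 4*(0.016)*1 = 0.022801 - (0.064) = -0.041199.
D < 0, so the roots are the complex-conjugate pair z = (-b +/- i sqrt(-D)) / (2a) = 4.7188 +/- 6.343i.
For a conjugate pair |z|^2 = z * conj(z) = (product of roots) = c/a = 1/(0.016) = 62.5, so |z| = sqrt(62.5) = 7.9057 for both roots.
Moduli of all roots: 7.9057, 7.9057.
All moduli strictly greater than 1? Yes.
Verdict: Invertible.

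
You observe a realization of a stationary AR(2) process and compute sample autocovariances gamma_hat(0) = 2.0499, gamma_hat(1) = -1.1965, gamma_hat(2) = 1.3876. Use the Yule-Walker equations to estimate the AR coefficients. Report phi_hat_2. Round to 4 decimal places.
\hat\phi_{2} = 0.5100

The Yule-Walker equations for an AR(p) process read, in matrix form,
  Gamma_p phi = r_p,   with   (Gamma_p)_{ij} = gamma(|i - j|),
                       (r_p)_i = gamma(i),   i,j = 1..p.
Substitute the sample gammas (Toeplitz matrix and right-hand side of size 2):
  Gamma_p = [[2.0499, -1.1965], [-1.1965, 2.0499]]
  r_p     = [-1.1965, 1.3876]
Written out:
  2.0499 phi_1 - 1.1965 phi_2 = -1.1965
  -1.1965 phi_1 + 2.0499 phi_2 = 1.3876
Solve by Cramer's rule:
  det = gamma(0)^2 - gamma(1)^2 = (2.0499)^2 - (-1.1965)^2 = 4.20209001 - 1.43161225 = 2.77047776
  phi_hat_1 = [gamma(1) gamma(0) - gamma(1) gamma(2)] / det = [(-1.1965)(2.0499) - (-1.1965)(1.3876)] / 2.77047776 = -0.79244195 / 2.77047776 = -0.286
  phi_hat_2 = [gamma(0) gamma(2) - gamma(1)^2] / det = [(2.0499)(1.3876) - (-1.1965)^2] / 2.77047776 = 1.41282899 / 2.77047776 = 0.51
So phi_hat = [-0.2860, 0.5100].
Therefore phi_hat_2 = 0.5100.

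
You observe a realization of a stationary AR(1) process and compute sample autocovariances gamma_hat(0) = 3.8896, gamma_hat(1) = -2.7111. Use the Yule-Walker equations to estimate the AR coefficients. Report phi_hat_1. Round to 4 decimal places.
\hat\phi_{1} = -0.6970

The Yule-Walker equations for an AR(p) process read, in matrix form,
  Gamma_p phi = r_p,   with   (Gamma_p)_{ij} = gamma(|i - j|),
                       (r_p)_i = gamma(i),   i,j = 1..p.
Substitute the sample gammas (Toeplitz matrix and right-hand side of size 1):
  Gamma_p = [[3.8896]]
  r_p     = [-2.7111]
With p = 1 this is the single equation gamma(0) phi_1 = gamma(1):
  phi_hat_1 = gamma(1) / gamma(0) = -2.7111 / 3.8896 = -0.6970.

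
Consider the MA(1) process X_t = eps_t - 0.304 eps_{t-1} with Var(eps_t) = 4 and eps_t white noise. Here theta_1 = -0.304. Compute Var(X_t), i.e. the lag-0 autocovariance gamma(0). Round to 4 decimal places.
\gamma(0) = 4.3697

For an MA(q) process X_t = eps_t + sum_i theta_i eps_{t-i} with
Var(eps_t) = sigma^2, the variance is
  gamma(0) = sigma^2 * (1 + sum_i theta_i^2).
  sum_i theta_i^2 = (-0.304)^2 = 0.092416.
  gamma(0) = 4 * (1 + 0.092416) = 4 * 1.092416 = 4.369664, which rounds to 4.3697.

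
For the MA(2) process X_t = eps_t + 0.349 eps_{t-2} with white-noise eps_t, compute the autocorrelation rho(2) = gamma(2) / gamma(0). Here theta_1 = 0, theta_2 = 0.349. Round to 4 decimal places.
\rho(2) = 0.3111

For an MA(q) process with theta_0 = 1, the autocovariance is
  gamma(k) = sigma^2 * sum_{i=0..q-k} theta_i * theta_{i+k},
and rho(k) = gamma(k) / gamma(0). Sigma^2 cancels.
  numerator   = (1)*(0.349) = 0.349.
  denominator = (1)^2 + (0)^2 + (0.349)^2 = 1.121801.
  rho(2) = 0.349 / 1.121801 = 0.3111.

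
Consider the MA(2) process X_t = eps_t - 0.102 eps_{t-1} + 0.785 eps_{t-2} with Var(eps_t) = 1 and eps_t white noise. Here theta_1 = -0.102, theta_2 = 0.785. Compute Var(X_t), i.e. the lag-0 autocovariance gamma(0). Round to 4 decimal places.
\gamma(0) = 1.6266

For an MA(q) process X_t = eps_t + sum_i theta_i eps_{t-i} with
Var(eps_t) = sigma^2, the variance is
  gamma(0) = sigma^2 * (1 + sum_i theta_i^2).
  sum_i theta_i^2 = (-0.102)^2 + (0.785)^2 = 0.010404 + 0.616225 = 0.626629.
  gamma(0) = 1 * (1 + 0.626629) = 1 * 1.626629 = 1.626629, which rounds to 1.6266.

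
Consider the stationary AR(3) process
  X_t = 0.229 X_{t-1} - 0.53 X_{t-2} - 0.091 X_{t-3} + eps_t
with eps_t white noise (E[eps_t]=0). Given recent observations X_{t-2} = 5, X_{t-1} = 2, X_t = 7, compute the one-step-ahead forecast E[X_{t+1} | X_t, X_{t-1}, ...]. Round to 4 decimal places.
E[X_{t+1} \mid \mathcal F_t] = 0.0880

For an AR(p) model X_t = c + sum_i phi_i X_{t-i} + eps_t, the
one-step-ahead conditional mean is
  E[X_{t+1} | X_t, ...] = c + sum_i phi_i X_{t+1-i}.
Substitute known values:
  E[X_{t+1} | ...] = (0.229) * (7) + (-0.53) * (2) + (-0.091) * (5)
                   = 0.0880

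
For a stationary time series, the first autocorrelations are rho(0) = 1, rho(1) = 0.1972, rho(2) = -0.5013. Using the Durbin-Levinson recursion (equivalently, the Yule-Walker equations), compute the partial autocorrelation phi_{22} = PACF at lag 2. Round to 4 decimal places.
\phi_{22} = -0.5620

The PACF at lag k is phi_{kk}, the last component of the solution
to the Yule-Walker system G_k phi = r_k where
  (G_k)_{ij} = rho(|i - j|), (r_k)_i = rho(i), i,j = 1..k.
Equivalently, Durbin-Levinson gives phi_{kk} iteratively:
  phi_{11} = rho(1)
  phi_{kk} = [rho(k) - sum_{j=1..k-1} phi_{k-1,j} rho(k-j)]
            / [1 - sum_{j=1..k-1} phi_{k-1,j} rho(j)],
  phi_{k,j} = phi_{k-1,j} - phi_{kk} phi_{k-1,k-j},  j = 1..k-1.
Step k = 1:
  phi_11 = rho(1) = 0.1972.
Step k = 2:
  phi_22 = [rho(2) - phi_11 rho(1)] / [1 - phi_11 rho(1)] = [-0.5013 - (0.1972)(0.1972)] / [1 - (0.1972)(0.1972)]
         = -0.54018784 / 0.96111216 = -0.562.
Therefore phi_{22} = -0.5620.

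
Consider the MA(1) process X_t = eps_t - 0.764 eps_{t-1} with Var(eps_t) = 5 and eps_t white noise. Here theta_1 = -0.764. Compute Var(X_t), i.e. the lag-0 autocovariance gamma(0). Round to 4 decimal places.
\gamma(0) = 7.9185

For an MA(q) process X_t = eps_t + sum_i theta_i eps_{t-i} with
Var(eps_t) = sigma^2, the variance is
  gamma(0) = sigma^2 * (1 + sum_i theta_i^2).
  sum_i theta_i^2 = (-0.764)^2 = 0.583696.
  gamma(0) = 5 * (1 + 0.583696) = 5 * 1.583696 = 7.91848, which rounds to 7.9185.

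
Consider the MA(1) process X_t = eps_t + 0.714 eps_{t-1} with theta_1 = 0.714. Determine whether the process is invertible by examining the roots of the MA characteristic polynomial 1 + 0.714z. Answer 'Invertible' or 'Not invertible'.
\text{Invertible}

The MA(q) characteristic polynomial is P(z) = 1 + 0.714z.
Invertibility requires all roots to lie outside the unit circle, i.e. |z| > 1 for every root.
This is linear in z: 1 + (0.714) z = 0  =>  z = -1/(0.714) = -1.40056,  |z| = 1.40056.
Moduli of all roots: 1.4006.
All moduli strictly greater than 1? Yes.
Verdict: Invertible.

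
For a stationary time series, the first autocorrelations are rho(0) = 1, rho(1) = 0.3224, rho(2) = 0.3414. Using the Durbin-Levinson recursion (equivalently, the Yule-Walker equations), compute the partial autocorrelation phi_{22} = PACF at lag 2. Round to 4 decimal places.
\phi_{22} = 0.2650

The PACF at lag k is phi_{kk}, the last component of the solution
to the Yule-Walker system G_k phi = r_k where
  (G_k)_{ij} = rho(|i - j|), (r_k)_i = rho(i), i,j = 1..k.
Equivalently, Durbin-Levinson gives phi_{kk} iteratively:
  phi_{11} = rho(1)
  phi_{kk} = [rho(k) - sum_{j=1..k-1} phi_{k-1,j} rho(k-j)]
            / [1 - sum_{j=1..k-1} phi_{k-1,j} rho(j)],
  phi_{k,j} = phi_{k-1,j} - phi_{kk} phi_{k-1,k-j},  j = 1..k-1.
Step k = 1:
  phi_11 = rho(1) = 0.3224.
Step k = 2:
  phi_22 = [rho(2) - phi_11 rho(1)] / [1 - phi_11 rho(1)] = [0.3414 - (0.3224)(0.3224)] / [1 - (0.3224)(0.3224)]
         = 0.23745824 / 0.89605824 = 0.265.
Therefore phi_{22} = 0.2650.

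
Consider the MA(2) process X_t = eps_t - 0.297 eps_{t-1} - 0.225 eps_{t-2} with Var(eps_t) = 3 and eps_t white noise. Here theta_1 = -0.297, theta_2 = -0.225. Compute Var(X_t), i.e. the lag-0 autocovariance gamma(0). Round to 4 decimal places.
\gamma(0) = 3.4165

For an MA(q) process X_t = eps_t + sum_i theta_i eps_{t-i} with
Var(eps_t) = sigma^2, the variance is
  gamma(0) = sigma^2 * (1 + sum_i theta_i^2).
  sum_i theta_i^2 = (-0.297)^2 + (-0.225)^2 = 0.088209 + 0.050625 = 0.138834.
  gamma(0) = 3 * (1 + 0.138834) = 3 * 1.138834 = 3.416502, which rounds to 3.4165.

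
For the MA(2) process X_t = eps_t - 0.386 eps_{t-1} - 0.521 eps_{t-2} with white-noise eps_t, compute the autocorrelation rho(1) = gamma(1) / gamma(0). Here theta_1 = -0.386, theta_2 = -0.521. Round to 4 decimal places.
\rho(1) = -0.1302

For an MA(q) process with theta_0 = 1, the autocovariance is
  gamma(k) = sigma^2 * sum_{i=0..q-k} theta_i * theta_{i+k},
and rho(k) = gamma(k) / gamma(0). Sigma^2 cancels.
  numerator   = (1)*(-0.386) + (-0.386)*(-0.521) = -0.184894.
  denominator = (1)^2 + (-0.386)^2 + (-0.521)^2 = 1.420437.
  rho(1) = -0.184894 / 1.420437 = -0.1302.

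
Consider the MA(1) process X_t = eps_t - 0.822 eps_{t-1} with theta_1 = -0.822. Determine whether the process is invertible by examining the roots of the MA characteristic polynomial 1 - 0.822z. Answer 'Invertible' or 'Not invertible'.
\text{Invertible}

The MA(q) characteristic polynomial is P(z) = 1 - 0.822z.
Invertibility requires all roots to lie outside the unit circle, i.e. |z| > 1 for every root.
This is linear in z: 1 + (-0.822) z = 0  =>  z = -1/(-0.822) = 1.216545,  |z| = 1.216545.
Moduli of all roots: 1.2165.
All moduli strictly greater than 1? Yes.
Verdict: Invertible.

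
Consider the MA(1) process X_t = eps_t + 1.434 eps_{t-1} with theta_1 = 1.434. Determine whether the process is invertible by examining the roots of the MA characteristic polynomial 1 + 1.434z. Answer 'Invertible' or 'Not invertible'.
\text{Not invertible}

The MA(q) characteristic polynomial is P(z) = 1 + 1.434z.
Invertibility requires all roots to lie outside the unit circle, i.e. |z| > 1 for every root.
This is linear in z: 1 + (1.434) z = 0  =>  z = -1/(1.434) = -0.69735,  |z| = 0.69735.
Moduli of all roots: 0.6974.
All moduli strictly greater than 1? No.
Verdict: Not invertible.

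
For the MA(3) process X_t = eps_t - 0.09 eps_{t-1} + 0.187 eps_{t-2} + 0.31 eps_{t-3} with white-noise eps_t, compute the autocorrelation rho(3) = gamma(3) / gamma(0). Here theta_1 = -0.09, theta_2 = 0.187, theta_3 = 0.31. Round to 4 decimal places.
\rho(3) = 0.2721

For an MA(q) process with theta_0 = 1, the autocovariance is
  gamma(k) = sigma^2 * sum_{i=0..q-k} theta_i * theta_{i+k},
and rho(k) = gamma(k) / gamma(0). Sigma^2 cancels.
  numerator   = (1)*(0.31) = 0.31.
  denominator = (1)^2 + (-0.09)^2 + (0.187)^2 + (0.31)^2 = 1.139169.
  rho(3) = 0.31 / 1.139169 = 0.2721.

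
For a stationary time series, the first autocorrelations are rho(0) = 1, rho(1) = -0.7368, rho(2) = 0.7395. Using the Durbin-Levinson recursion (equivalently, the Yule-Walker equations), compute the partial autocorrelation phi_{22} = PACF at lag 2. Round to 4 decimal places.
\phi_{22} = 0.4301

The PACF at lag k is phi_{kk}, the last component of the solution
to the Yule-Walker system G_k phi = r_k where
  (G_k)_{ij} = rho(|i - j|), (r_k)_i = rho(i), i,j = 1..k.
Equivalently, Durbin-Levinson gives phi_{kk} iteratively:
  phi_{11} = rho(1)
  phi_{kk} = [rho(k) - sum_{j=1..k-1} phi_{k-1,j} rho(k-j)]
            / [1 - sum_{j=1..k-1} phi_{k-1,j} rho(j)],
  phi_{k,j} = phi_{k-1,j} - phi_{kk} phi_{k-1,k-j},  j = 1..k-1.
Step k = 1:
  phi_11 = rho(1) = -0.7368.
Step k = 2:
  phi_22 = [rho(2) - phi_11 rho(1)] / [1 - phi_11 rho(1)] = [0.7395 - (-0.7368)(-0.7368)] / [1 - (-0.7368)(-0.7368)]
         = 0.19662576 / 0.45712576 = 0.4301.
Therefore phi_{22} = 0.4301.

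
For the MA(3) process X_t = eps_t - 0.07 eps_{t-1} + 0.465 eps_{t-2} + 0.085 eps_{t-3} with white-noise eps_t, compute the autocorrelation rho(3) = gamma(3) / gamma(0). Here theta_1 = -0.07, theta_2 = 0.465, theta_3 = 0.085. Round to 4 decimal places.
\rho(3) = 0.0692

For an MA(q) process with theta_0 = 1, the autocovariance is
  gamma(k) = sigma^2 * sum_{i=0..q-k} theta_i * theta_{i+k},
and rho(k) = gamma(k) / gamma(0). Sigma^2 cancels.
  numerator   = (1)*(0.085) = 0.085.
  denominator = (1)^2 + (-0.07)^2 + (0.465)^2 + (0.085)^2 = 1.22835.
  rho(3) = 0.085 / 1.22835 = 0.0692.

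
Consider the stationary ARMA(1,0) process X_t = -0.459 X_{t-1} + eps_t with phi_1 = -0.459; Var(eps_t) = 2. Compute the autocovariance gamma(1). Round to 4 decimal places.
\gamma(1) = -1.1630

Multiply the model equation by X_{t-k} and take expectations. With theta_0 = psi_0 = 1 and psi_j the MA(infinity) weights, this gives
  gamma(k) - sum_i phi_i gamma(k-i) = c_k,
  c_k = sigma^2 * sum_{j=k..q} theta_j psi_{j-k}   (c_k = 0 for k > q),
using gamma(-m) = gamma(m).
Pure AR (q = 0): c_0 = sigma^2 = 2, c_k = 0 for k >= 1.
Equations for k = 0 and k = 1 (AR order 1):
  gamma(0) = phi_1 gamma(1) + c_0
  gamma(1) = phi_1 gamma(0) + c_1
Substituting the second into the first: gamma(0) (1 - phi_1^2) = c_0 + phi_1 c_1, so
  gamma(0) = c_0 / (1 - phi_1^2) = 2 / (1 - (-0.459)^2) = 2 / 0.789319 = 2.53383.
  gamma(1) = phi_1 gamma(0) = (-0.459)(2.53383) = -1.163028.
Therefore gamma(1) = -1.1630 (to 4 decimal places).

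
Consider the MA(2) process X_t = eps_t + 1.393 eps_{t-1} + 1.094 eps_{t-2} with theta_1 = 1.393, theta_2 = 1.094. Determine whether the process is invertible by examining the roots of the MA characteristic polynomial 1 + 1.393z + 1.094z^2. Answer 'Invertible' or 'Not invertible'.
\text{Not invertible}

The MA(q) characteristic polynomial is P(z) = 1 + 1.393z + 1.094z^2.
Invertibility requires all roots to lie outside the unit circle, i.e. |z| > 1 for every root.
Set 1 + (1.393) z + (1.094) z^2 = 0, i.e. a z^2 + b z + c = 0 with a = 1.094, b = 1.393, c = 1.
Discriminant D = b^2 - 4ac = (1.393)^2 - 4*(1.094)*1 = 1.940449 - (4.376) = -2.435551.
D < 0, so the roots are the complex-conjugate pair z = (-b +/- i sqrt(-D)) / (2a) = -0.6367 +/- 0.7133i.
For a conjugate pair |z|^2 = z * conj(z) = (product of roots) = c/a = 1/(1.094) = 0.914077, so |z| = sqrt(0.914077) = 0.9561 for both roots.
Moduli of all roots: 0.9561, 0.9561.
All moduli strictly greater than 1? No.
Verdict: Not invertible.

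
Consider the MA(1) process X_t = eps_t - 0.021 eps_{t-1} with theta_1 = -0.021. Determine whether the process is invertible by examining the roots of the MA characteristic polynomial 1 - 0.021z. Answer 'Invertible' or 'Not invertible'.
\text{Invertible}

The MA(q) characteristic polynomial is P(z) = 1 - 0.021z.
Invertibility requires all roots to lie outside the unit circle, i.e. |z| > 1 for every root.
This is linear in z: 1 + (-0.021) z = 0  =>  z = -1/(-0.021) = 47.619048,  |z| = 47.619048.
Moduli of all roots: 47.6190.
All moduli strictly greater than 1? Yes.
Verdict: Invertible.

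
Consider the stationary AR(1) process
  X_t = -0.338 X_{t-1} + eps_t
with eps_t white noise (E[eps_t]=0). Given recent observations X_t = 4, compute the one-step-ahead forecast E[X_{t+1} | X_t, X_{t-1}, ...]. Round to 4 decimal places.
E[X_{t+1} \mid \mathcal F_t] = -1.3520

For an AR(p) model X_t = c + sum_i phi_i X_{t-i} + eps_t, the
one-step-ahead conditional mean is
  E[X_{t+1} | X_t, ...] = c + sum_i phi_i X_{t+1-i}.
Substitute known values:
  E[X_{t+1} | ...] = (-0.338) * (4)
                   = -1.3520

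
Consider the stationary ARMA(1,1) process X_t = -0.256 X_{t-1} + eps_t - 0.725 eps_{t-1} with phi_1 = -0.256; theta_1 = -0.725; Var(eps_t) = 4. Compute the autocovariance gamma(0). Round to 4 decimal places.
\gamma(0) = 8.1194

Multiply the model equation by X_{t-k} and take expectations. With theta_0 = psi_0 = 1 and psi_j the MA(infinity) weights, this gives
  gamma(k) - sum_i phi_i gamma(k-i) = c_k,
  c_k = sigma^2 * sum_{j=k..q} theta_j psi_{j-k}   (c_k = 0 for k > q),
using gamma(-m) = gamma(m).
psi-weights needed (psi_j = theta_j + sum_i phi_i psi_{j-i}):
  psi_1 = theta_1 + phi_1 = -0.725 + (-0.256) = -0.981
Right-hand sides:
  c_0 = sigma^2 (1 + theta_1 psi_1) = 4 * (1 + (-0.725)(-0.981)) = 4 * 1.711225 = 6.8449
  c_1 = sigma^2 theta_1 = 4 * (-0.725) = -2.9
  c_2 = 0
Equations for k = 0 and k = 1 (AR order 1):
  gamma(0) = phi_1 gamma(1) + c_0
  gamma(1) = phi_1 gamma(0) + c_1
Substituting the second into the first: gamma(0) (1 - phi_1^2) = c_0 + phi_1 c_1, so
  gamma(0) = (c_0 + phi_1 c_1) / (1 - phi_1^2) = (6.8449 + (-0.256)(-2.9)) / (1 - (-0.256)^2) = 7.5873 / 0.934464 = 8.119414.
Therefore gamma(0) = 8.1194 (to 4 decimal places).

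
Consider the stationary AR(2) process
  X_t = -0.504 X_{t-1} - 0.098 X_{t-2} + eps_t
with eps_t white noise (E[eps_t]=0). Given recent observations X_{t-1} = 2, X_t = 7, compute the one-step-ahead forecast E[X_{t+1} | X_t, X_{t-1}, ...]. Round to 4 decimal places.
E[X_{t+1} \mid \mathcal F_t] = -3.7240

For an AR(p) model X_t = c + sum_i phi_i X_{t-i} + eps_t, the
one-step-ahead conditional mean is
  E[X_{t+1} | X_t, ...] = c + sum_i phi_i X_{t+1-i}.
Substitute known values:
  E[X_{t+1} | ...] = (-0.504) * (7) + (-0.098) * (2)
                   = -3.7240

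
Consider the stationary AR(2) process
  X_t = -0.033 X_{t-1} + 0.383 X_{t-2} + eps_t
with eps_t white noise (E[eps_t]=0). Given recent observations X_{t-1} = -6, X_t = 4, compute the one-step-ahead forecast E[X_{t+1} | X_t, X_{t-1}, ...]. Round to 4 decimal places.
E[X_{t+1} \mid \mathcal F_t] = -2.4300

For an AR(p) model X_t = c + sum_i phi_i X_{t-i} + eps_t, the
one-step-ahead conditional mean is
  E[X_{t+1} | X_t, ...] = c + sum_i phi_i X_{t+1-i}.
Substitute known values:
  E[X_{t+1} | ...] = (-0.033) * (4) + (0.383) * (-6)
                   = -2.4300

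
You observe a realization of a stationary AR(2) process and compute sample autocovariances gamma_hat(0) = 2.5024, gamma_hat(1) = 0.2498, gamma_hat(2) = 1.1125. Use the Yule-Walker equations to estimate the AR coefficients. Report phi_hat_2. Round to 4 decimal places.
\hat\phi_{2} = 0.4390

The Yule-Walker equations for an AR(p) process read, in matrix form,
  Gamma_p phi = r_p,   with   (Gamma_p)_{ij} = gamma(|i - j|),
                       (r_p)_i = gamma(i),   i,j = 1..p.
Substitute the sample gammas (Toeplitz matrix and right-hand side of size 2):
  Gamma_p = [[2.5024, 0.2498], [0.2498, 2.5024]]
  r_p     = [0.2498, 1.1125]
Written out:
  2.5024 phi_1 + 0.2498 phi_2 = 0.2498
  0.2498 phi_1 + 2.5024 phi_2 = 1.1125
Solve by Cramer's rule:
  det = gamma(0)^2 - gamma(1)^2 = (2.5024)^2 - (0.2498)^2 = 6.26200576 - 0.06240004 = 6.19960572
  phi_hat_1 = [gamma(1) gamma(0) - gamma(1) gamma(2)] / det = [(0.2498)(2.5024) - (0.2498)(1.1125)] / 6.19960572 = 0.34719702 / 6.19960572 = 0.056
  phi_hat_2 = [gamma(0) gamma(2) - gamma(1)^2] / det = [(2.5024)(1.1125) - (0.2498)^2] / 6.19960572 = 2.72151996 / 6.19960572 = 0.439
So phi_hat = [0.0560, 0.4390].
Therefore phi_hat_2 = 0.4390.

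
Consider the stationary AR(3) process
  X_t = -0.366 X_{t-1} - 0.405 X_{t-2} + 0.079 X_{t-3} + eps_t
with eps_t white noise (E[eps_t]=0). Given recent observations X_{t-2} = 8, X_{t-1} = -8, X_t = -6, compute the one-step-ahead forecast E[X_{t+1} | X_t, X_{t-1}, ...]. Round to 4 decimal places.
E[X_{t+1} \mid \mathcal F_t] = 6.0680

For an AR(p) model X_t = c + sum_i phi_i X_{t-i} + eps_t, the
one-step-ahead conditional mean is
  E[X_{t+1} | X_t, ...] = c + sum_i phi_i X_{t+1-i}.
Substitute known values:
  E[X_{t+1} | ...] = (-0.366) * (-6) + (-0.405) * (-8) + (0.079) * (8)
                   = 6.0680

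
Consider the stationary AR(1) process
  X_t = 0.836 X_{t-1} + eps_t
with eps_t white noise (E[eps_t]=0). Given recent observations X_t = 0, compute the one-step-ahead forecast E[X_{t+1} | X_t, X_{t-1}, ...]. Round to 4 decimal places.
E[X_{t+1} \mid \mathcal F_t] = 0.0000

For an AR(p) model X_t = c + sum_i phi_i X_{t-i} + eps_t, the
one-step-ahead conditional mean is
  E[X_{t+1} | X_t, ...] = c + sum_i phi_i X_{t+1-i}.
Substitute known values:
  E[X_{t+1} | ...] = (0.836) * (0)
                   = 0.0000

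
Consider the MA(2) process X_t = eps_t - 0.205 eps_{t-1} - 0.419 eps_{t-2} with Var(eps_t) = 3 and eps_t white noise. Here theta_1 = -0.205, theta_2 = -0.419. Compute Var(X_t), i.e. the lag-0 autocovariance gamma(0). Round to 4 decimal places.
\gamma(0) = 3.6528

For an MA(q) process X_t = eps_t + sum_i theta_i eps_{t-i} with
Var(eps_t) = sigma^2, the variance is
  gamma(0) = sigma^2 * (1 + sum_i theta_i^2).
  sum_i theta_i^2 = (-0.205)^2 + (-0.419)^2 = 0.042025 + 0.175561 = 0.217586.
  gamma(0) = 3 * (1 + 0.217586) = 3 * 1.217586 = 3.652758, which rounds to 3.6528.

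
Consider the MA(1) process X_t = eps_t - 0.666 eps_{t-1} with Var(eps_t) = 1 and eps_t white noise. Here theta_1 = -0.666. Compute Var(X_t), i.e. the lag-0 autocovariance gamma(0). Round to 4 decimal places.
\gamma(0) = 1.4436

For an MA(q) process X_t = eps_t + sum_i theta_i eps_{t-i} with
Var(eps_t) = sigma^2, the variance is
  gamma(0) = sigma^2 * (1 + sum_i theta_i^2).
  sum_i theta_i^2 = (-0.666)^2 = 0.443556.
  gamma(0) = 1 * (1 + 0.443556) = 1 * 1.443556 = 1.443556, which rounds to 1.4436.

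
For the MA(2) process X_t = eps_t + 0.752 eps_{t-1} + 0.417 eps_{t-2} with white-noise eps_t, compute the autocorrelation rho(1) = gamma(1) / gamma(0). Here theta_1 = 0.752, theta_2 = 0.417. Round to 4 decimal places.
\rho(1) = 0.6126

For an MA(q) process with theta_0 = 1, the autocovariance is
  gamma(k) = sigma^2 * sum_{i=0..q-k} theta_i * theta_{i+k},
and rho(k) = gamma(k) / gamma(0). Sigma^2 cancels.
  numerator   = (1)*(0.752) + (0.752)*(0.417) = 1.065584.
  denominator = (1)^2 + (0.752)^2 + (0.417)^2 = 1.739393.
  rho(1) = 1.065584 / 1.739393 = 0.6126.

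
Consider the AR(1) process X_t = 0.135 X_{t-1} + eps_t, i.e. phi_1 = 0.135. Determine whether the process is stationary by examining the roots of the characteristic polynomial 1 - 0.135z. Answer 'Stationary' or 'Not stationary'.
\text{Stationary}

The AR(p) characteristic polynomial is P(z) = 1 - 0.135z.
Stationarity requires all roots to lie outside the unit circle, i.e. |z| > 1 for every root.
This is linear in z: 1 + (-0.135) z = 0  =>  z = -1/(-0.135) = 7.407407,  |z| = 7.407407.
Moduli of all roots: 7.4074.
All moduli strictly greater than 1? Yes.
Verdict: Stationary.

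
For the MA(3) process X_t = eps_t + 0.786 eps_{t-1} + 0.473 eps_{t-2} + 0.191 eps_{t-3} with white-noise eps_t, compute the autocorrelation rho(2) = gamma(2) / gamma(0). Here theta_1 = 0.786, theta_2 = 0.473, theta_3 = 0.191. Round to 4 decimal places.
\rho(2) = 0.3318

For an MA(q) process with theta_0 = 1, the autocovariance is
  gamma(k) = sigma^2 * sum_{i=0..q-k} theta_i * theta_{i+k},
and rho(k) = gamma(k) / gamma(0). Sigma^2 cancels.
  numerator   = (1)*(0.473) + (0.786)*(0.191) = 0.623126.
  denominator = (1)^2 + (0.786)^2 + (0.473)^2 + (0.191)^2 = 1.878006.
  rho(2) = 0.623126 / 1.878006 = 0.3318.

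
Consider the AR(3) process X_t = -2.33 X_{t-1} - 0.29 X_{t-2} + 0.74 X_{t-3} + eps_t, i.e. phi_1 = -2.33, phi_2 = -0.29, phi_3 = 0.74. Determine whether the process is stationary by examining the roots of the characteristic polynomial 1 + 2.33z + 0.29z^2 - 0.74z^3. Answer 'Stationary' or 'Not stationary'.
\text{Not stationary}

The AR(p) characteristic polynomial is P(z) = 1 + 2.33z + 0.29z^2 - 0.74z^3.
Stationarity requires all roots to lie outside the unit circle, i.e. |z| > 1 for every root.
Degree 3: look for a simple real root z0 first, then factor out (1 - z/z0) and solve the remaining quadratic.
Testing z0 = -0.5: P(-0.5) = 1 + (2.33)(-0.5) + (0.29)(-0.5)^2 + (-0.74)(-0.5)^3
  = 1 + (-1.165) + (0.0725) + (0.0925) = 0.  So z_0 = -0.5 is a root, |z_0| = 0.5.
Divide out the factor (1 + 2 z) = (1 - z/z0) (since 1/z0 = -2):
  P(z) = (1 + 2 z)(1 + (0.33) z + (-0.37) z^2)
  [check: z-coef 0.33 - (-2) = 2.33; z^2-coef -0.37 - (-2)(0.33) = 0.29; z^3-coef -(-2)(-0.37) = -0.74.]
Remaining roots from the quadratic factor 1 + (0.33) z + (-0.37) z^2:
  Set 1 + (0.33) z + (-0.37) z^2 = 0, i.e. a z^2 + b z + c = 0 with a = -0.37, b = 0.33, c = 1.
  Discriminant D = b^2 - 4ac = (0.33)^2 - 4*(-0.37)*1 = 0.1089 - (-1.48) = 1.5889.
  D >= 0, so the roots are real: z = (-b +/- sqrt(D)) / (2a) = (-0.33 +/- 1.260516) / (-0.74).
    z_1 = (-0.33 + 1.260516) / (-0.74) = -1.2575,   |z_1| = 1.2575.
    z_2 = (-0.33 - 1.260516) / (-0.74) = 2.1493,   |z_2| = 2.1493.
Moduli of all roots: 0.5000, 1.2575, 2.1493.
All moduli strictly greater than 1? No.
Verdict: Not stationary.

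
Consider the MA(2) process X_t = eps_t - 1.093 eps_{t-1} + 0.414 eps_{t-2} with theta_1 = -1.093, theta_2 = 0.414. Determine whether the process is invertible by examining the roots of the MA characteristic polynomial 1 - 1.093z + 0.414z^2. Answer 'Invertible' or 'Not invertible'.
\text{Invertible}

The MA(q) characteristic polynomial is P(z) = 1 - 1.093z + 0.414z^2.
Invertibility requires all roots to lie outside the unit circle, i.e. |z| > 1 for every root.
Set 1 + (-1.093) z + (0.414) z^2 = 0, i.e. a z^2 + b z + c = 0 with a = 0.414, b = -1.093, c = 1.
Discriminant D = b^2 - 4ac = (-1.093)^2 - 4*(0.414)*1 = 1.194649 - (1.656) = -0.461351.
D < 0, so the roots are the complex-conjugate pair z = (-b +/- i sqrt(-D)) / (2a) = 1.32 +/- 0.8203i.
For a conjugate pair |z|^2 = z * conj(z) = (product of roots) = c/a = 1/(0.414) = 2.415459, so |z| = sqrt(2.415459) = 1.5542 for both roots.
Moduli of all roots: 1.5542, 1.5542.
All moduli strictly greater than 1? Yes.
Verdict: Invertible.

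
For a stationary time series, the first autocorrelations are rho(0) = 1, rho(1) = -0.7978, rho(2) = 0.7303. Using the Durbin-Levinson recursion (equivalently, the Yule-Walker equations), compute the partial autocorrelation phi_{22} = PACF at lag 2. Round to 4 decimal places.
\phi_{22} = 0.2581

The PACF at lag k is phi_{kk}, the last component of the solution
to the Yule-Walker system G_k phi = r_k where
  (G_k)_{ij} = rho(|i - j|), (r_k)_i = rho(i), i,j = 1..k.
Equivalently, Durbin-Levinson gives phi_{kk} iteratively:
  phi_{11} = rho(1)
  phi_{kk} = [rho(k) - sum_{j=1..k-1} phi_{k-1,j} rho(k-j)]
            / [1 - sum_{j=1..k-1} phi_{k-1,j} rho(j)],
  phi_{k,j} = phi_{k-1,j} - phi_{kk} phi_{k-1,k-j},  j = 1..k-1.
Step k = 1:
  phi_11 = rho(1) = -0.7978.
Step k = 2:
  phi_22 = [rho(2) - phi_11 rho(1)] / [1 - phi_11 rho(1)] = [0.7303 - (-0.7978)(-0.7978)] / [1 - (-0.7978)(-0.7978)]
         = 0.09381516 / 0.36351516 = 0.2581.
Therefore phi_{22} = 0.2581.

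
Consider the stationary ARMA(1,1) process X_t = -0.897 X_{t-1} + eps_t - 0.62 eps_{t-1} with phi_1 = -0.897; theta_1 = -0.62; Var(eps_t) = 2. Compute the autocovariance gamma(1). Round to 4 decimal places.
\gamma(1) = -24.1635

Multiply the model equation by X_{t-k} and take expectations. With theta_0 = psi_0 = 1 and psi_j the MA(infinity) weights, this gives
  gamma(k) - sum_i phi_i gamma(k-i) = c_k,
  c_k = sigma^2 * sum_{j=k..q} theta_j psi_{j-k}   (c_k = 0 for k > q),
using gamma(-m) = gamma(m).
psi-weights needed (psi_j = theta_j + sum_i phi_i psi_{j-i}):
  psi_1 = theta_1 + phi_1 = -0.62 + (-0.897) = -1.517
Right-hand sides:
  c_0 = sigma^2 (1 + theta_1 psi_1) = 2 * (1 + (-0.62)(-1.517)) = 2 * 1.94054 = 3.88108
  c_1 = sigma^2 theta_1 = 2 * (-0.62) = -1.24
  c_2 = 0
Equations for k = 0 and k = 1 (AR order 1):
  gamma(0) = phi_1 gamma(1) + c_0
  gamma(1) = phi_1 gamma(0) + c_1
Substituting the second into the first: gamma(0) (1 - phi_1^2) = c_0 + phi_1 c_1, so
  gamma(0) = (c_0 + phi_1 c_1) / (1 - phi_1^2) = (3.88108 + (-0.897)(-1.24)) / (1 - (-0.897)^2) = 4.99336 / 0.195391 = 25.555732.
  gamma(1) = phi_1 gamma(0) + c_1 = (-0.897)(25.555732) + (-1.24) = -24.163491.
Therefore gamma(1) = -24.1635 (to 4 decimal places).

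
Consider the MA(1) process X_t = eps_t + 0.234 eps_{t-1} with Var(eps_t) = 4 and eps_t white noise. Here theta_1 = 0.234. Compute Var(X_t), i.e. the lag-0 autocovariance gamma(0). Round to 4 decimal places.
\gamma(0) = 4.2190

For an MA(q) process X_t = eps_t + sum_i theta_i eps_{t-i} with
Var(eps_t) = sigma^2, the variance is
  gamma(0) = sigma^2 * (1 + sum_i theta_i^2).
  sum_i theta_i^2 = (0.234)^2 = 0.054756.
  gamma(0) = 4 * (1 + 0.054756) = 4 * 1.054756 = 4.219024, which rounds to 4.2190.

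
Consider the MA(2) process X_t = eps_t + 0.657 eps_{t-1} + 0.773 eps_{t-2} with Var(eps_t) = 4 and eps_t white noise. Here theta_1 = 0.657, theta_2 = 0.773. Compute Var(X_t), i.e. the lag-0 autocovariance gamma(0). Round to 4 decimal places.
\gamma(0) = 8.1167

For an MA(q) process X_t = eps_t + sum_i theta_i eps_{t-i} with
Var(eps_t) = sigma^2, the variance is
  gamma(0) = sigma^2 * (1 + sum_i theta_i^2).
  sum_i theta_i^2 = (0.657)^2 + (0.773)^2 = 0.431649 + 0.597529 = 1.029178.
  gamma(0) = 4 * (1 + 1.029178) = 4 * 2.029178 = 8.116712, which rounds to 8.1167.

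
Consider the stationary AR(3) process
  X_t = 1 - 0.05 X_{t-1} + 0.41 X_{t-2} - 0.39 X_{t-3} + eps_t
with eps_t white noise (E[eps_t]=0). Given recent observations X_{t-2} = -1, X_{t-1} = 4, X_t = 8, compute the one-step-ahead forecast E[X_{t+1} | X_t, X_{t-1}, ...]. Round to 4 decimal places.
E[X_{t+1} \mid \mathcal F_t] = 2.6300

For an AR(p) model X_t = c + sum_i phi_i X_{t-i} + eps_t, the
one-step-ahead conditional mean is
  E[X_{t+1} | X_t, ...] = c + sum_i phi_i X_{t+1-i}.
Substitute known values:
  E[X_{t+1} | ...] = 1 + (-0.05) * (8) + (0.41) * (4) + (-0.39) * (-1)
                   = 2.6300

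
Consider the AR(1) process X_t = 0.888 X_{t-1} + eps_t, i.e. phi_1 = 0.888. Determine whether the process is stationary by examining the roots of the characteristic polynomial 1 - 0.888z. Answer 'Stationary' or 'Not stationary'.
\text{Stationary}

The AR(p) characteristic polynomial is P(z) = 1 - 0.888z.
Stationarity requires all roots to lie outside the unit circle, i.e. |z| > 1 for every root.
This is linear in z: 1 + (-0.888) z = 0  =>  z = -1/(-0.888) = 1.126126,  |z| = 1.126126.
Moduli of all roots: 1.1261.
All moduli strictly greater than 1? Yes.
Verdict: Stationary.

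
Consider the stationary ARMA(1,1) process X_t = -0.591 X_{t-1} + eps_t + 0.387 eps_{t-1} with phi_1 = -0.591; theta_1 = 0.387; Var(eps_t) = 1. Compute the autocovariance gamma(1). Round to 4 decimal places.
\gamma(1) = -0.2418

Multiply the model equation by X_{t-k} and take expectations. With theta_0 = psi_0 = 1 and psi_j the MA(infinity) weights, this gives
  gamma(k) - sum_i phi_i gamma(k-i) = c_k,
  c_k = sigma^2 * sum_{j=k..q} theta_j psi_{j-k}   (c_k = 0 for k > q),
using gamma(-m) = gamma(m).
psi-weights needed (psi_j = theta_j + sum_i phi_i psi_{j-i}):
  psi_1 = theta_1 + phi_1 = 0.387 + (-0.591) = -0.204
Right-hand sides:
  c_0 = sigma^2 (1 + theta_1 psi_1) = 1 * (1 + (0.387)(-0.204)) = 1 * 0.921052 = 0.921052
  c_1 = sigma^2 theta_1 = 1 * (0.387) = 0.387
  c_2 = 0
Equations for k = 0 and k = 1 (AR order 1):
  gamma(0) = phi_1 gamma(1) + c_0
  gamma(1) = phi_1 gamma(0) + c_1
Substituting the second into the first: gamma(0) (1 - phi_1^2) = c_0 + phi_1 c_1, so
  gamma(0) = (c_0 + phi_1 c_1) / (1 - phi_1^2) = (0.921052 + (-0.591)(0.387)) / (1 - (-0.591)^2) = 0.692335 / 0.650719 = 1.063954.
  gamma(1) = phi_1 gamma(0) + c_1 = (-0.591)(1.063954) + (0.387) = -0.241797.
Therefore gamma(1) = -0.2418 (to 4 decimal places).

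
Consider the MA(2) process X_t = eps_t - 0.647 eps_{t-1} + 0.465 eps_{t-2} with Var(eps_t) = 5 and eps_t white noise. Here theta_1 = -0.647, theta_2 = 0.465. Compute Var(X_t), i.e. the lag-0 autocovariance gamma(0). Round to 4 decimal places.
\gamma(0) = 8.1742

For an MA(q) process X_t = eps_t + sum_i theta_i eps_{t-i} with
Var(eps_t) = sigma^2, the variance is
  gamma(0) = sigma^2 * (1 + sum_i theta_i^2).
  sum_i theta_i^2 = (-0.647)^2 + (0.465)^2 = 0.418609 + 0.216225 = 0.634834.
  gamma(0) = 5 * (1 + 0.634834) = 5 * 1.634834 = 8.17417, which rounds to 8.1742.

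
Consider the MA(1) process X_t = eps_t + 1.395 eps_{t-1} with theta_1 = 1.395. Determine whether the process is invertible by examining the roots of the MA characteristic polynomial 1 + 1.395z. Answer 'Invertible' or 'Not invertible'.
\text{Not invertible}

The MA(q) characteristic polynomial is P(z) = 1 + 1.395z.
Invertibility requires all roots to lie outside the unit circle, i.e. |z| > 1 for every root.
This is linear in z: 1 + (1.395) z = 0  =>  z = -1/(1.395) = -0.716846,  |z| = 0.716846.
Moduli of all roots: 0.7168.
All moduli strictly greater than 1? No.
Verdict: Not invertible.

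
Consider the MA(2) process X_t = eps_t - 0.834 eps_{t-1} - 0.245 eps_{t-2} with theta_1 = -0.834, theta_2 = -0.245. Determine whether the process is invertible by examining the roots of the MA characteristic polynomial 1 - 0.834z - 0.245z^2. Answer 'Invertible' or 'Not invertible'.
\text{Not invertible}

The MA(q) characteristic polynomial is P(z) = 1 - 0.834z - 0.245z^2.
Invertibility requires all roots to lie outside the unit circle, i.e. |z| > 1 for every root.
Set 1 + (-0.834) z + (-0.245) z^2 = 0, i.e. a z^2 + b z + c = 0 with a = -0.245, b = -0.834, c = 1.
Discriminant D = b^2 - 4ac = (-0.834)^2 - 4*(-0.245)*1 = 0.695556 - (-0.98) = 1.675556.
D >= 0, so the roots are real: z = (-b +/- sqrt(D)) / (2a) = (0.834 +/- 1.294433) / (-0.49).
  z_1 = (0.834 + 1.294433) / (-0.49) = -4.3437,   |z_1| = 4.3437.
  z_2 = (0.834 - 1.294433) / (-0.49) = 0.9397,   |z_2| = 0.9397.
Moduli of all roots: 4.3437, 0.9397.
All moduli strictly greater than 1? No.
Verdict: Not invertible.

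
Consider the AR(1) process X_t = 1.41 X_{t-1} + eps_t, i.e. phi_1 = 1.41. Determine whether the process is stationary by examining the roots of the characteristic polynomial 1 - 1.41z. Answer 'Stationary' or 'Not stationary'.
\text{Not stationary}

The AR(p) characteristic polynomial is P(z) = 1 - 1.41z.
Stationarity requires all roots to lie outside the unit circle, i.e. |z| > 1 for every root.
This is linear in z: 1 + (-1.41) z = 0  =>  z = -1/(-1.41) = 0.70922,  |z| = 0.70922.
Moduli of all roots: 0.7092.
All moduli strictly greater than 1? No.
Verdict: Not stationary.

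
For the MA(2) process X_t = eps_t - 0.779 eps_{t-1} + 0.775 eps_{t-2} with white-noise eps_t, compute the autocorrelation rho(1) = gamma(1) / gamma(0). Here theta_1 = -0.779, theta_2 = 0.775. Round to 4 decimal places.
\rho(1) = -0.6264

For an MA(q) process with theta_0 = 1, the autocovariance is
  gamma(k) = sigma^2 * sum_{i=0..q-k} theta_i * theta_{i+k},
and rho(k) = gamma(k) / gamma(0). Sigma^2 cancels.
  numerator   = (1)*(-0.779) + (-0.779)*(0.775) = -1.382725.
  denominator = (1)^2 + (-0.779)^2 + (0.775)^2 = 2.207466.
  rho(1) = -1.382725 / 2.207466 = -0.6264.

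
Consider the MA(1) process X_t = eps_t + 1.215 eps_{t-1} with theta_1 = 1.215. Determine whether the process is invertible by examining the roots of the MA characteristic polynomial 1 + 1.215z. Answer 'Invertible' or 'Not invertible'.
\text{Not invertible}

The MA(q) characteristic polynomial is P(z) = 1 + 1.215z.
Invertibility requires all roots to lie outside the unit circle, i.e. |z| > 1 for every root.
This is linear in z: 1 + (1.215) z = 0  =>  z = -1/(1.215) = -0.823045,  |z| = 0.823045.
Moduli of all roots: 0.8230.
All moduli strictly greater than 1? No.
Verdict: Not invertible.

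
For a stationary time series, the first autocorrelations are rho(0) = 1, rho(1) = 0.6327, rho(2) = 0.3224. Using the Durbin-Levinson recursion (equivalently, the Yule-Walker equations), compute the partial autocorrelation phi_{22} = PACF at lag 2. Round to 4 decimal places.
\phi_{22} = -0.1299

The PACF at lag k is phi_{kk}, the last component of the solution
to the Yule-Walker system G_k phi = r_k where
  (G_k)_{ij} = rho(|i - j|), (r_k)_i = rho(i), i,j = 1..k.
Equivalently, Durbin-Levinson gives phi_{kk} iteratively:
  phi_{11} = rho(1)
  phi_{kk} = [rho(k) - sum_{j=1..k-1} phi_{k-1,j} rho(k-j)]
            / [1 - sum_{j=1..k-1} phi_{k-1,j} rho(j)],
  phi_{k,j} = phi_{k-1,j} - phi_{kk} phi_{k-1,k-j},  j = 1..k-1.
Step k = 1:
  phi_11 = rho(1) = 0.6327.
Step k = 2:
  phi_22 = [rho(2) - phi_11 rho(1)] / [1 - phi_11 rho(1)] = [0.3224 - (0.6327)(0.6327)] / [1 - (0.6327)(0.6327)]
         = -0.07790929 / 0.59969071 = -0.1299.
Therefore phi_{22} = -0.1299.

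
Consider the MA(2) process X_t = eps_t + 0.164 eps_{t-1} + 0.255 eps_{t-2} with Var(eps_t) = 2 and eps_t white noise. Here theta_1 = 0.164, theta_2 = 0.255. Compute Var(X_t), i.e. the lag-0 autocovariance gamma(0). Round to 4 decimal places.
\gamma(0) = 2.1838

For an MA(q) process X_t = eps_t + sum_i theta_i eps_{t-i} with
Var(eps_t) = sigma^2, the variance is
  gamma(0) = sigma^2 * (1 + sum_i theta_i^2).
  sum_i theta_i^2 = (0.164)^2 + (0.255)^2 = 0.026896 + 0.065025 = 0.091921.
  gamma(0) = 2 * (1 + 0.091921) = 2 * 1.091921 = 2.183842, which rounds to 2.1838.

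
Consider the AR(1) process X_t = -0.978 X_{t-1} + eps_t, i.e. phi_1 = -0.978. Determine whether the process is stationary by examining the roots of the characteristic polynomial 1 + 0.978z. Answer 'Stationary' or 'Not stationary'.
\text{Stationary}

The AR(p) characteristic polynomial is P(z) = 1 + 0.978z.
Stationarity requires all roots to lie outside the unit circle, i.e. |z| > 1 for every root.
This is linear in z: 1 + (0.978) z = 0  =>  z = -1/(0.978) = -1.022495,  |z| = 1.022495.
Moduli of all roots: 1.0225.
All moduli strictly greater than 1? Yes.
Verdict: Stationary.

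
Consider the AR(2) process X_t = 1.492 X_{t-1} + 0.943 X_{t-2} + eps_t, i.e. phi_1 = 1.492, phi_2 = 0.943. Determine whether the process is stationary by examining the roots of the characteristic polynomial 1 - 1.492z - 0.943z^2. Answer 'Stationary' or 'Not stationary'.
\text{Not stationary}

The AR(p) characteristic polynomial is P(z) = 1 - 1.492z - 0.943z^2.
Stationarity requires all roots to lie outside the unit circle, i.e. |z| > 1 for every root.
Set 1 + (-1.492) z + (-0.943) z^2 = 0, i.e. a z^2 + b z + c = 0 with a = -0.943, b = -1.492, c = 1.
Discriminant D = b^2 - 4ac = (-1.492)^2 - 4*(-0.943)*1 = 2.226064 - (-3.772) = 5.998064.
D >= 0, so the roots are real: z = (-b +/- sqrt(D)) / (2a) = (1.492 +/- 2.449095) / (-1.886).
  z_1 = (1.492 + 2.449095) / (-1.886) = -2.0897,   |z_1| = 2.0897.
  z_2 = (1.492 - 2.449095) / (-1.886) = 0.5075,   |z_2| = 0.5075.
Moduli of all roots: 2.0897, 0.5075.
All moduli strictly greater than 1? No.
Verdict: Not stationary.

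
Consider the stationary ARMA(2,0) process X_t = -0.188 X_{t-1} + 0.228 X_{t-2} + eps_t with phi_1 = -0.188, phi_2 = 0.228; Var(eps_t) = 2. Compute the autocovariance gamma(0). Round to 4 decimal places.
\gamma(0) = 2.2427

Multiply the model equation by X_{t-k} and take expectations. With theta_0 = psi_0 = 1 and psi_j the MA(infinity) weights, this gives
  gamma(k) - sum_i phi_i gamma(k-i) = c_k,
  c_k = sigma^2 * sum_{j=k..q} theta_j psi_{j-k}   (c_k = 0 for k > q),
using gamma(-m) = gamma(m).
Pure AR (q = 0): c_0 = sigma^2 = 2, c_k = 0 for k >= 1.
Equations for k = 0, 1, 2 (AR order 2, c_2 = 0):
  (E0) gamma(0) = phi_1 gamma(1) + phi_2 gamma(2) + c_0
  (E1) gamma(1) = phi_1 gamma(0) + phi_2 gamma(1) + c_1
  (E2) gamma(2) = phi_1 gamma(1) + phi_2 gamma(0)
From (E1): gamma(1) = A gamma(0) + B with
  A = phi_1 / (1 - phi_2) = -0.188 / 0.772 = -0.243523,   B = c_1 / (1 - phi_2) = 0 / 0.772 = 0.
Insert (E2) into (E0): gamma(0) (1 - phi_2^2) = phi_1 (1 + phi_2) gamma(1) + c_0.
  phi_1 (1 + phi_2) = (-0.188)(1.228) = -0.230864,   1 - phi_2^2 = 0.948016.
Replace gamma(1) by A gamma(0) + B and collect gamma(0):
  gamma(0) [0.948016 - (-0.230864)(-0.243523)] = c_0 = 2
  gamma(0) * 0.891795 = 2
  gamma(0) = 2 / 0.891795 = 2.242667.
Therefore gamma(0) = 2.2427 (to 4 decimal places).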